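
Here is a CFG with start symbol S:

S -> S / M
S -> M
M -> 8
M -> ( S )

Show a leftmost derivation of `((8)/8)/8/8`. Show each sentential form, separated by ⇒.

S⇒S/M⇒S/M/M⇒M/M/M⇒(S)/M/M⇒(S/M)/M/M⇒(M/M)/M/M⇒((S)/M)/M/M⇒((M)/M)/M/M⇒((8)/M)/M/M⇒((8)/8)/M/M⇒((8)/8)/8/M⇒((8)/8)/8/8

S ⇒ S/M   [S -> S / M]
S/M ⇒ S/M/M   [S -> S / M]
S/M/M ⇒ M/M/M   [S -> M]
M/M/M ⇒ (S)/M/M   [M -> ( S )]
(S)/M/M ⇒ (S/M)/M/M   [S -> S / M]
(S/M)/M/M ⇒ (M/M)/M/M   [S -> M]
(M/M)/M/M ⇒ ((S)/M)/M/M   [M -> ( S )]
((S)/M)/M/M ⇒ ((M)/M)/M/M   [S -> M]
((M)/M)/M/M ⇒ ((8)/M)/M/M   [M -> 8]
((8)/M)/M/M ⇒ ((8)/8)/M/M   [M -> 8]
((8)/8)/M/M ⇒ ((8)/8)/8/M   [M -> 8]
((8)/8)/8/M ⇒ ((8)/8)/8/8   [M -> 8]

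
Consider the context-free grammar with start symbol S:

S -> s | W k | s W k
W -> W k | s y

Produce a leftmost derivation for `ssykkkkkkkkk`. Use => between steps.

S => sWk => sWkk => sWkkk => sWkkkk => sWkkkkk => sWkkkkkk => sWkkkkkkk => sWkkkkkkkk => sWkkkkkkkkk => ssykkkkkkkkk

S => sWk   [S -> s W k]
sWk => sWkk   [W -> W k]
sWkk => sWkkk   [W -> W k]
sWkkk => sWkkkk   [W -> W k]
sWkkkk => sWkkkkk   [W -> W k]
sWkkkkk => sWkkkkkk   [W -> W k]
sWkkkkkk => sWkkkkkkk   [W -> W k]
sWkkkkkkk => sWkkkkkkkk   [W -> W k]
sWkkkkkkkk => sWkkkkkkkkk   [W -> W k]
sWkkkkkkkkk => ssykkkkkkkkk   [W -> s y]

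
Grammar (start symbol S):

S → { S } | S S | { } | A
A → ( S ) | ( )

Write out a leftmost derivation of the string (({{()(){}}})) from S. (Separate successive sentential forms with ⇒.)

S ⇒ A ⇒ (S) ⇒ (A) ⇒ ((S)) ⇒ (({S})) ⇒ (({{S}})) ⇒ (({{SS}})) ⇒ (({{SSS}})) ⇒ (({{ASS}})) ⇒ (({{()SS}})) ⇒ (({{()AS}})) ⇒ (({{()()S}})) ⇒ (({{()(){}}}))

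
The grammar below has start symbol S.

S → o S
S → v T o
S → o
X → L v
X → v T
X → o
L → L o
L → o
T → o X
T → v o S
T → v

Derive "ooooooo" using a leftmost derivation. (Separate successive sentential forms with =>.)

S=>oS=>ooS=>oooS=>ooooS=>oooooS=>ooooooS=>ooooooo

S => oS   [S → o S]
oS => ooS   [S → o S]
ooS => oooS   [S → o S]
oooS => ooooS   [S → o S]
ooooS => oooooS   [S → o S]
oooooS => ooooooS   [S → o S]
ooooooS => ooooooo   [S → o]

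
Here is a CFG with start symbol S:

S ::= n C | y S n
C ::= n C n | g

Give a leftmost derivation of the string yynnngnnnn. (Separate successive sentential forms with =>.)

S => ySn => yySnn => yynCnn => yynnCnnn => yynnnCnnnn => yynnngnnnn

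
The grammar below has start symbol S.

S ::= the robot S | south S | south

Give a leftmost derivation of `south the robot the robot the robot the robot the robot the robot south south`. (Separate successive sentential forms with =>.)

S => south S   [S ::= south S]
south S => south the robot S   [S ::= the robot S]
south the robot S => south the robot the robot S   [S ::= the robot S]
south the robot the robot S => south the robot the robot the robot S   [S ::= the robot S]
south the robot the robot the robot S => south the robot the robot the robot the robot S   [S ::= the robot S]
south the robot the robot the robot the robot S => south the robot the robot the robot the robot the robot S   [S ::= the robot S]
south the robot the robot the robot the robot the robot S => south the robot the robot the robot the robot the robot the robot S   [S ::= the robot S]
south the robot the robot the robot the robot the robot the robot S => south the robot the robot the robot the robot the robot the robot south S   [S ::= south S]
south the robot the robot the robot the robot the robot the robot south S => south the robot the robot the robot the robot the robot the robot south south   [S ::= south]

S => south S => south the robot S => south the robot the robot S => south the robot the robot the robot S => south the robot the robot the robot the robot S => south the robot the robot the robot the robot the robot S => south the robot the robot the robot the robot the robot the robot S => south the robot the robot the robot the robot the robot the robot south S => south the robot the robot the robot the robot the robot the robot south south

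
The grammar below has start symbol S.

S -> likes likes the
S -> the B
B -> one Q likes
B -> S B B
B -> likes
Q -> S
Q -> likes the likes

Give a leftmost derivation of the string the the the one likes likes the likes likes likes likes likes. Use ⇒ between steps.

S ⇒ the B ⇒ the S B B ⇒ the the B B B ⇒ the the S B B B B ⇒ the the the B B B B B ⇒ the the the one Q likes B B B B ⇒ the the the one S likes B B B B ⇒ the the the one likes likes the likes B B B B ⇒ the the the one likes likes the likes likes B B B ⇒ the the the one likes likes the likes likes likes B B ⇒ the the the one likes likes the likes likes likes likes B ⇒ the the the one likes likes the likes likes likes likes likes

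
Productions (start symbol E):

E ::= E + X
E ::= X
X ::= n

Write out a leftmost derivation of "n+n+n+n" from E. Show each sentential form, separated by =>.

E=>E+X=>E+X+X=>E+X+X+X=>X+X+X+X=>n+X+X+X=>n+n+X+X=>n+n+n+X=>n+n+n+n

E => E+X   [E ::= E + X]
E+X => E+X+X   [E ::= E + X]
E+X+X => E+X+X+X   [E ::= E + X]
E+X+X+X => X+X+X+X   [E ::= X]
X+X+X+X => n+X+X+X   [X ::= n]
n+X+X+X => n+n+X+X   [X ::= n]
n+n+X+X => n+n+n+X   [X ::= n]
n+n+n+X => n+n+n+n   [X ::= n]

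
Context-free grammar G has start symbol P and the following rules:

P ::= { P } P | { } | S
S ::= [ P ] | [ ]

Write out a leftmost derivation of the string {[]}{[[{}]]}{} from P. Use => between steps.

P => {P}P => {S}P => {[]}P => {[]}{P}P => {[]}{S}P => {[]}{[P]}P => {[]}{[S]}P => {[]}{[[P]]}P => {[]}{[[{}]]}P => {[]}{[[{}]]}{}

P => {P}P   [P ::= { P } P]
{P}P => {S}P   [P ::= S]
{S}P => {[]}P   [S ::= [ ]]
{[]}P => {[]}{P}P   [P ::= { P } P]
{[]}{P}P => {[]}{S}P   [P ::= S]
{[]}{S}P => {[]}{[P]}P   [S ::= [ P ]]
{[]}{[P]}P => {[]}{[S]}P   [P ::= S]
{[]}{[S]}P => {[]}{[[P]]}P   [S ::= [ P ]]
{[]}{[[P]]}P => {[]}{[[{}]]}P   [P ::= { }]
{[]}{[[{}]]}P => {[]}{[[{}]]}{}   [P ::= { }]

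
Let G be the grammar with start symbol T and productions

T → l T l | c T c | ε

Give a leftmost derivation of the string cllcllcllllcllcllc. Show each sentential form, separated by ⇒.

T ⇒ cTc ⇒ clTlc ⇒ cllTllc ⇒ cllcTcllc ⇒ cllclTlcllc ⇒ cllcllTllcllc ⇒ cllcllcTcllcllc ⇒ cllcllclTlcllcllc ⇒ cllcllcllTllcllcllc ⇒ cllcllcllllcllcllc

T ⇒ cTc   [T → c T c]
cTc ⇒ clTlc   [T → l T l]
clTlc ⇒ cllTllc   [T → l T l]
cllTllc ⇒ cllcTcllc   [T → c T c]
cllcTcllc ⇒ cllclTlcllc   [T → l T l]
cllclTlcllc ⇒ cllcllTllcllc   [T → l T l]
cllcllTllcllc ⇒ cllcllcTcllcllc   [T → c T c]
cllcllcTcllcllc ⇒ cllcllclTlcllcllc   [T → l T l]
cllcllclTlcllcllc ⇒ cllcllcllTllcllcllc   [T → l T l]
cllcllcllTllcllcllc ⇒ cllcllcllllcllcllc   [T → ε]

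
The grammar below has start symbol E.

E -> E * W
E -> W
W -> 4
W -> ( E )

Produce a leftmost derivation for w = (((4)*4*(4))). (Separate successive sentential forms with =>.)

E=>W=>(E)=>(W)=>((E))=>((E*W))=>((E*W*W))=>((W*W*W))=>(((E)*W*W))=>(((W)*W*W))=>(((4)*W*W))=>(((4)*4*W))=>(((4)*4*(E)))=>(((4)*4*(W)))=>(((4)*4*(4)))

E => W   [E -> W]
W => (E)   [W -> ( E )]
(E) => (W)   [E -> W]
(W) => ((E))   [W -> ( E )]
((E)) => ((E*W))   [E -> E * W]
((E*W)) => ((E*W*W))   [E -> E * W]
((E*W*W)) => ((W*W*W))   [E -> W]
((W*W*W)) => (((E)*W*W))   [W -> ( E )]
(((E)*W*W)) => (((W)*W*W))   [E -> W]
(((W)*W*W)) => (((4)*W*W))   [W -> 4]
(((4)*W*W)) => (((4)*4*W))   [W -> 4]
(((4)*4*W)) => (((4)*4*(E)))   [W -> ( E )]
(((4)*4*(E))) => (((4)*4*(W)))   [E -> W]
(((4)*4*(W))) => (((4)*4*(4)))   [W -> 4]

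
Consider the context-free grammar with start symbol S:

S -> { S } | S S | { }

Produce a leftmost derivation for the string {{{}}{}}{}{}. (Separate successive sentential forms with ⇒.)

S ⇒ SS   [S -> S S]
SS ⇒ SSS   [S -> S S]
SSS ⇒ {S}SS   [S -> { S }]
{S}SS ⇒ {SS}SS   [S -> S S]
{SS}SS ⇒ {{S}S}SS   [S -> { S }]
{{S}S}SS ⇒ {{{}}S}SS   [S -> { }]
{{{}}S}SS ⇒ {{{}}{}}SS   [S -> { }]
{{{}}{}}SS ⇒ {{{}}{}}{}S   [S -> { }]
{{{}}{}}{}S ⇒ {{{}}{}}{}{}   [S -> { }]

S ⇒ SS ⇒ SSS ⇒ {S}SS ⇒ {SS}SS ⇒ {{S}S}SS ⇒ {{{}}S}SS ⇒ {{{}}{}}SS ⇒ {{{}}{}}{}S ⇒ {{{}}{}}{}{}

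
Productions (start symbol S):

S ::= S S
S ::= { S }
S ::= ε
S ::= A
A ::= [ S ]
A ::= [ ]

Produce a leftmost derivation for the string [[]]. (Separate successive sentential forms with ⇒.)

S ⇒ A ⇒ [S] ⇒ [A] ⇒ [[]]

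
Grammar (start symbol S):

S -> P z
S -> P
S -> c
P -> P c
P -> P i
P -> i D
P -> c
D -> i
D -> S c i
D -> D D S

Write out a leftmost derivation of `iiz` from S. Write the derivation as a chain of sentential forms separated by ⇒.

S ⇒ Pz   [S -> P z]
Pz ⇒ iDz   [P -> i D]
iDz ⇒ iiz   [D -> i]

S⇒Pz⇒iDz⇒iiz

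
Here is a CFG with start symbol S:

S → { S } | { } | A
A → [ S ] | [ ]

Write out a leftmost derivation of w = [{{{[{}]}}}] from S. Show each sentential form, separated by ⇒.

S ⇒ A   [S → A]
A ⇒ [S]   [A → [ S ]]
[S] ⇒ [{S}]   [S → { S }]
[{S}] ⇒ [{{S}}]   [S → { S }]
[{{S}}] ⇒ [{{{S}}}]   [S → { S }]
[{{{S}}}] ⇒ [{{{A}}}]   [S → A]
[{{{A}}}] ⇒ [{{{[S]}}}]   [A → [ S ]]
[{{{[S]}}}] ⇒ [{{{[{}]}}}]   [S → { }]

S ⇒ A ⇒ [S] ⇒ [{S}] ⇒ [{{S}}] ⇒ [{{{S}}}] ⇒ [{{{A}}}] ⇒ [{{{[S]}}}] ⇒ [{{{[{}]}}}]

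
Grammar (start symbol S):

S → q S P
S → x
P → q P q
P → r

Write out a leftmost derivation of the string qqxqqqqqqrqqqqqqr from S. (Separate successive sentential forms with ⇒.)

S ⇒ qSP   [S → q S P]
qSP ⇒ qqSPP   [S → q S P]
qqSPP ⇒ qqxPP   [S → x]
qqxPP ⇒ qqxqPqP   [P → q P q]
qqxqPqP ⇒ qqxqqPqqP   [P → q P q]
qqxqqPqqP ⇒ qqxqqqPqqqP   [P → q P q]
qqxqqqPqqqP ⇒ qqxqqqqPqqqqP   [P → q P q]
qqxqqqqPqqqqP ⇒ qqxqqqqqPqqqqqP   [P → q P q]
qqxqqqqqPqqqqqP ⇒ qqxqqqqqqPqqqqqqP   [P → q P q]
qqxqqqqqqPqqqqqqP ⇒ qqxqqqqqqrqqqqqqP   [P → r]
qqxqqqqqqrqqqqqqP ⇒ qqxqqqqqqrqqqqqqr   [P → r]

S ⇒ qSP ⇒ qqSPP ⇒ qqxPP ⇒ qqxqPqP ⇒ qqxqqPqqP ⇒ qqxqqqPqqqP ⇒ qqxqqqqPqqqqP ⇒ qqxqqqqqPqqqqqP ⇒ qqxqqqqqqPqqqqqqP ⇒ qqxqqqqqqrqqqqqqP ⇒ qqxqqqqqqrqqqqqqr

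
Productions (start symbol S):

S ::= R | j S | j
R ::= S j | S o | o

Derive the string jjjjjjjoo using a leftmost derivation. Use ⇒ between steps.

S⇒jS⇒jR⇒jSo⇒jRo⇒jSoo⇒jjSoo⇒jjjSoo⇒jjjRoo⇒jjjSjoo⇒jjjjSjoo⇒jjjjjSjoo⇒jjjjjjjoo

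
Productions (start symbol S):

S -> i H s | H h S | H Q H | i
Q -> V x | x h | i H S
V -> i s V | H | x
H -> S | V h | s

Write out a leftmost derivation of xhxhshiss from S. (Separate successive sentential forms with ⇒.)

S ⇒ HhS ⇒ ShS ⇒ HQHhS ⇒ VhQHhS ⇒ xhQHhS ⇒ xhxhHhS ⇒ xhxhshS ⇒ xhxhshiHs ⇒ xhxhshiss

S ⇒ HhS   [S -> H h S]
HhS ⇒ ShS   [H -> S]
ShS ⇒ HQHhS   [S -> H Q H]
HQHhS ⇒ VhQHhS   [H -> V h]
VhQHhS ⇒ xhQHhS   [V -> x]
xhQHhS ⇒ xhxhHhS   [Q -> x h]
xhxhHhS ⇒ xhxhshS   [H -> s]
xhxhshS ⇒ xhxhshiHs   [S -> i H s]
xhxhshiHs ⇒ xhxhshiss   [H -> s]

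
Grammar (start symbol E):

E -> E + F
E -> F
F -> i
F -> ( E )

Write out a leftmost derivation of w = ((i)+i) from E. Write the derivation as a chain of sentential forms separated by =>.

E => F => (E) => (E+F) => (F+F) => ((E)+F) => ((F)+F) => ((i)+F) => ((i)+i)

E => F   [E -> F]
F => (E)   [F -> ( E )]
(E) => (E+F)   [E -> E + F]
(E+F) => (F+F)   [E -> F]
(F+F) => ((E)+F)   [F -> ( E )]
((E)+F) => ((F)+F)   [E -> F]
((F)+F) => ((i)+F)   [F -> i]
((i)+F) => ((i)+i)   [F -> i]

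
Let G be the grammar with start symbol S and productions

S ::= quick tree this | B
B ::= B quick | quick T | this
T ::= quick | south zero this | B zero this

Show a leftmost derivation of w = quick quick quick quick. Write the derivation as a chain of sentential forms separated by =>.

S => B => B quick => B quick quick => quick T quick quick => quick quick quick quick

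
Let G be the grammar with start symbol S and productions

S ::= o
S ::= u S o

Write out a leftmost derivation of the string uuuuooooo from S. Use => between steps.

S=>uSo=>uuSoo=>uuuSooo=>uuuuSoooo=>uuuuooooo

S => uSo   [S ::= u S o]
uSo => uuSoo   [S ::= u S o]
uuSoo => uuuSooo   [S ::= u S o]
uuuSooo => uuuuSoooo   [S ::= u S o]
uuuuSoooo => uuuuooooo   [S ::= o]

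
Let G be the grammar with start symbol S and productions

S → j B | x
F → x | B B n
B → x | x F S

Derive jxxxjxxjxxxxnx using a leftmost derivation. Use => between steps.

S=>jB=>jxFS=>jxBBnS=>jxxFSBnS=>jxxxSBnS=>jxxxjBBnS=>jxxxjxFSBnS=>jxxxjxxSBnS=>jxxxjxxjBBnS=>jxxxjxxjxFSBnS=>jxxxjxxjxxSBnS=>jxxxjxxjxxxBnS=>jxxxjxxjxxxxnS=>jxxxjxxjxxxxnx

S => jB   [S → j B]
jB => jxFS   [B → x F S]
jxFS => jxBBnS   [F → B B n]
jxBBnS => jxxFSBnS   [B → x F S]
jxxFSBnS => jxxxSBnS   [F → x]
jxxxSBnS => jxxxjBBnS   [S → j B]
jxxxjBBnS => jxxxjxFSBnS   [B → x F S]
jxxxjxFSBnS => jxxxjxxSBnS   [F → x]
jxxxjxxSBnS => jxxxjxxjBBnS   [S → j B]
jxxxjxxjBBnS => jxxxjxxjxFSBnS   [B → x F S]
jxxxjxxjxFSBnS => jxxxjxxjxxSBnS   [F → x]
jxxxjxxjxxSBnS => jxxxjxxjxxxBnS   [S → x]
jxxxjxxjxxxBnS => jxxxjxxjxxxxnS   [B → x]
jxxxjxxjxxxxnS => jxxxjxxjxxxxnx   [S → x]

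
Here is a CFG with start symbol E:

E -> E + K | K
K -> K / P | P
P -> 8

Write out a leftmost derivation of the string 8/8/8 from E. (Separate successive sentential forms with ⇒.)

E ⇒ K ⇒ K/P ⇒ K/P/P ⇒ P/P/P ⇒ 8/P/P ⇒ 8/8/P ⇒ 8/8/8

E ⇒ K   [E -> K]
K ⇒ K/P   [K -> K / P]
K/P ⇒ K/P/P   [K -> K / P]
K/P/P ⇒ P/P/P   [K -> P]
P/P/P ⇒ 8/P/P   [P -> 8]
8/P/P ⇒ 8/8/P   [P -> 8]
8/8/P ⇒ 8/8/8   [P -> 8]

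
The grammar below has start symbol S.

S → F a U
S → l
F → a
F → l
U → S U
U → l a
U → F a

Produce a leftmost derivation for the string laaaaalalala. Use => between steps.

S => FaU => laU => laSU => laFaUU => laaaUU => laaaSUU => laaaFaUUU => laaaaaUUU => laaaaalaUU => laaaaalaFaU => laaaaalalaU => laaaaalalala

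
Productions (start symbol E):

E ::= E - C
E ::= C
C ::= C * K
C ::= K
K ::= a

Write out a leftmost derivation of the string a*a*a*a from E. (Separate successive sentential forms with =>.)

E => C   [E ::= C]
C => C*K   [C ::= C * K]
C*K => C*K*K   [C ::= C * K]
C*K*K => C*K*K*K   [C ::= C * K]
C*K*K*K => K*K*K*K   [C ::= K]
K*K*K*K => a*K*K*K   [K ::= a]
a*K*K*K => a*a*K*K   [K ::= a]
a*a*K*K => a*a*a*K   [K ::= a]
a*a*a*K => a*a*a*a   [K ::= a]

E=>C=>C*K=>C*K*K=>C*K*K*K=>K*K*K*K=>a*K*K*K=>a*a*K*K=>a*a*a*K=>a*a*a*a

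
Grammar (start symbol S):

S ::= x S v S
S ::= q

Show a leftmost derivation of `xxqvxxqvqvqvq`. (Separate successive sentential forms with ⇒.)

S ⇒ xSvS ⇒ xxSvSvS ⇒ xxqvSvS ⇒ xxqvxSvSvS ⇒ xxqvxxSvSvSvS ⇒ xxqvxxqvSvSvS ⇒ xxqvxxqvqvSvS ⇒ xxqvxxqvqvqvS ⇒ xxqvxxqvqvqvq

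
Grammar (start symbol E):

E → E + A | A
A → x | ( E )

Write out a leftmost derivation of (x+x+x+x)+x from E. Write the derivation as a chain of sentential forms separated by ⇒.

E ⇒ E+A   [E → E + A]
E+A ⇒ A+A   [E → A]
A+A ⇒ (E)+A   [A → ( E )]
(E)+A ⇒ (E+A)+A   [E → E + A]
(E+A)+A ⇒ (E+A+A)+A   [E → E + A]
(E+A+A)+A ⇒ (E+A+A+A)+A   [E → E + A]
(E+A+A+A)+A ⇒ (A+A+A+A)+A   [E → A]
(A+A+A+A)+A ⇒ (x+A+A+A)+A   [A → x]
(x+A+A+A)+A ⇒ (x+x+A+A)+A   [A → x]
(x+x+A+A)+A ⇒ (x+x+x+A)+A   [A → x]
(x+x+x+A)+A ⇒ (x+x+x+x)+A   [A → x]
(x+x+x+x)+A ⇒ (x+x+x+x)+x   [A → x]

E⇒E+A⇒A+A⇒(E)+A⇒(E+A)+A⇒(E+A+A)+A⇒(E+A+A+A)+A⇒(A+A+A+A)+A⇒(x+A+A+A)+A⇒(x+x+A+A)+A⇒(x+x+x+A)+A⇒(x+x+x+x)+A⇒(x+x+x+x)+x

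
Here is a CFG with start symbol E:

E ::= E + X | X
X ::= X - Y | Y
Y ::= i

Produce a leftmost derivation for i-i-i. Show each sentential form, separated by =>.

E => X   [E ::= X]
X => X-Y   [X ::= X - Y]
X-Y => X-Y-Y   [X ::= X - Y]
X-Y-Y => Y-Y-Y   [X ::= Y]
Y-Y-Y => i-Y-Y   [Y ::= i]
i-Y-Y => i-i-Y   [Y ::= i]
i-i-Y => i-i-i   [Y ::= i]

E => X => X-Y => X-Y-Y => Y-Y-Y => i-Y-Y => i-i-Y => i-i-i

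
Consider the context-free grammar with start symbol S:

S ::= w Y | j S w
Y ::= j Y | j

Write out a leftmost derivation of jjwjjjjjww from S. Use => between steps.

S=>jSw=>jjSww=>jjwYww=>jjwjYww=>jjwjjYww=>jjwjjjYww=>jjwjjjjYww=>jjwjjjjjww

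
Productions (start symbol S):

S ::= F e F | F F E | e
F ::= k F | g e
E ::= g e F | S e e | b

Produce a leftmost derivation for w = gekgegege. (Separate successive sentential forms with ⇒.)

S ⇒ FFE   [S ::= F F E]
FFE ⇒ geFE   [F ::= g e]
geFE ⇒ gekFE   [F ::= k F]
gekFE ⇒ gekgeE   [F ::= g e]
gekgeE ⇒ gekgegeF   [E ::= g e F]
gekgegeF ⇒ gekgegege   [F ::= g e]

S⇒FFE⇒geFE⇒gekFE⇒gekgeE⇒gekgegeF⇒gekgegege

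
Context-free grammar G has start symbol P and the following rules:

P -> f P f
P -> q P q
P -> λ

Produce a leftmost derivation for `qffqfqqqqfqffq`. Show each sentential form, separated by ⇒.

P⇒qPq⇒qfPfq⇒qffPffq⇒qffqPqffq⇒qffqfPfqffq⇒qffqfqPqfqffq⇒qffqfqqPqqfqffq⇒qffqfqqqqfqffq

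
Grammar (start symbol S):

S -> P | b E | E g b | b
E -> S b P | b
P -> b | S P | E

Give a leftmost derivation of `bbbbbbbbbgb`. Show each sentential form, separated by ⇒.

S ⇒ Egb   [S -> E g b]
Egb ⇒ SbPgb   [E -> S b P]
SbPgb ⇒ bEbPgb   [S -> b E]
bEbPgb ⇒ bSbPbPgb   [E -> S b P]
bSbPbPgb ⇒ bbEbPbPgb   [S -> b E]
bbEbPbPgb ⇒ bbSbPbPbPgb   [E -> S b P]
bbSbPbPbPgb ⇒ bbbbPbPbPgb   [S -> b]
bbbbPbPbPgb ⇒ bbbbbbPbPgb   [P -> b]
bbbbbbPbPgb ⇒ bbbbbbbbPgb   [P -> b]
bbbbbbbbPgb ⇒ bbbbbbbbbgb   [P -> b]

S ⇒ Egb ⇒ SbPgb ⇒ bEbPgb ⇒ bSbPbPgb ⇒ bbEbPbPgb ⇒ bbSbPbPbPgb ⇒ bbbbPbPbPgb ⇒ bbbbbbPbPgb ⇒ bbbbbbbbPgb ⇒ bbbbbbbbbgb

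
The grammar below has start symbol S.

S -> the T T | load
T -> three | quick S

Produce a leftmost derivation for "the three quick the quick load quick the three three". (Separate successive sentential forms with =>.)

S => the T T => the three T => the three quick S => the three quick the T T => the three quick the quick S T => the three quick the quick load T => the three quick the quick load quick S => the three quick the quick load quick the T T => the three quick the quick load quick the three T => the three quick the quick load quick the three three

S => the T T   [S -> the T T]
the T T => the three T   [T -> three]
the three T => the three quick S   [T -> quick S]
the three quick S => the three quick the T T   [S -> the T T]
the three quick the T T => the three quick the quick S T   [T -> quick S]
the three quick the quick S T => the three quick the quick load T   [S -> load]
the three quick the quick load T => the three quick the quick load quick S   [T -> quick S]
the three quick the quick load quick S => the three quick the quick load quick the T T   [S -> the T T]
the three quick the quick load quick the T T => the three quick the quick load quick the three T   [T -> three]
the three quick the quick load quick the three T => the three quick the quick load quick the three three   [T -> three]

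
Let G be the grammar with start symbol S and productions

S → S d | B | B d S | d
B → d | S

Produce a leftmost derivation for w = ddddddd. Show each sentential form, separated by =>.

S => BdS => SdS => BdSdS => SdSdS => ddSdS => ddBdSdS => ddSdSdS => ddddSdS => ddddddS => ddddddd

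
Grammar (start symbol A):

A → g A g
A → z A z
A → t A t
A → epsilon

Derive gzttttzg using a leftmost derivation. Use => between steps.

A => gAg   [A → g A g]
gAg => gzAzg   [A → z A z]
gzAzg => gztAtzg   [A → t A t]
gztAtzg => gzttAttzg   [A → t A t]
gzttAttzg => gzttttzg   [A → epsilon]

A=>gAg=>gzAzg=>gztAtzg=>gzttAttzg=>gzttttzg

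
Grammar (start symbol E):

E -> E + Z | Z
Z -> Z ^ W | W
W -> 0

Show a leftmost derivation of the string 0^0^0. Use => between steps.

E => Z => Z^W => Z^W^W => W^W^W => 0^W^W => 0^0^W => 0^0^0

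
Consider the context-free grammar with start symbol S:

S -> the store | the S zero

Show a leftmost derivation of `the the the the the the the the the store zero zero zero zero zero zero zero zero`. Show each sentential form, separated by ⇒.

S ⇒ the S zero ⇒ the the S zero zero ⇒ the the the S zero zero zero ⇒ the the the the S zero zero zero zero ⇒ the the the the the S zero zero zero zero zero ⇒ the the the the the the S zero zero zero zero zero zero ⇒ the the the the the the the S zero zero zero zero zero zero zero ⇒ the the the the the the the the S zero zero zero zero zero zero zero zero ⇒ the the the the the the the the the store zero zero zero zero zero zero zero zero

S ⇒ the S zero   [S -> the S zero]
the S zero ⇒ the the S zero zero   [S -> the S zero]
the the S zero zero ⇒ the the the S zero zero zero   [S -> the S zero]
the the the S zero zero zero ⇒ the the the the S zero zero zero zero   [S -> the S zero]
the the the the S zero zero zero zero ⇒ the the the the the S zero zero zero zero zero   [S -> the S zero]
the the the the the S zero zero zero zero zero ⇒ the the the the the the S zero zero zero zero zero zero   [S -> the S zero]
the the the the the the S zero zero zero zero zero zero ⇒ the the the the the the the S zero zero zero zero zero zero zero   [S -> the S zero]
the the the the the the the S zero zero zero zero zero zero zero ⇒ the the the the the the the the S zero zero zero zero zero zero zero zero   [S -> the S zero]
the the the the the the the the S zero zero zero zero zero zero zero zero ⇒ the the the the the the the the the store zero zero zero zero zero zero zero zero   [S -> the store]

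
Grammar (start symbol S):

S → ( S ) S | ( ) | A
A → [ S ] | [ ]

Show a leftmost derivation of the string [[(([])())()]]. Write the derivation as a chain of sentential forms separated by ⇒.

S ⇒ A   [S → A]
A ⇒ [S]   [A → [ S ]]
[S] ⇒ [A]   [S → A]
[A] ⇒ [[S]]   [A → [ S ]]
[[S]] ⇒ [[(S)S]]   [S → ( S ) S]
[[(S)S]] ⇒ [[((S)S)S]]   [S → ( S ) S]
[[((S)S)S]] ⇒ [[((A)S)S]]   [S → A]
[[((A)S)S]] ⇒ [[(([])S)S]]   [A → [ ]]
[[(([])S)S]] ⇒ [[(([])())S]]   [S → ( )]
[[(([])())S]] ⇒ [[(([])())()]]   [S → ( )]

S ⇒ A ⇒ [S] ⇒ [A] ⇒ [[S]] ⇒ [[(S)S]] ⇒ [[((S)S)S]] ⇒ [[((A)S)S]] ⇒ [[(([])S)S]] ⇒ [[(([])())S]] ⇒ [[(([])())()]]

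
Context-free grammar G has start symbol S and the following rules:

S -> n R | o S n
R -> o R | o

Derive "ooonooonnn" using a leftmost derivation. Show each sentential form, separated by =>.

S => oSn   [S -> o S n]
oSn => ooSnn   [S -> o S n]
ooSnn => oooSnnn   [S -> o S n]
oooSnnn => ooonRnnn   [S -> n R]
ooonRnnn => ooonoRnnn   [R -> o R]
ooonoRnnn => ooonooRnnn   [R -> o R]
ooonooRnnn => ooonooonnn   [R -> o]

S => oSn => ooSnn => oooSnnn => ooonRnnn => ooonoRnnn => ooonooRnnn => ooonooonnn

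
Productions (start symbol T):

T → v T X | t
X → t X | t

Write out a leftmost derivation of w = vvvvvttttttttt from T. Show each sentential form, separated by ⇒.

T⇒vTX⇒vvTXX⇒vvvTXXX⇒vvvvTXXXX⇒vvvvvTXXXXX⇒vvvvvtXXXXX⇒vvvvvttXXXXX⇒vvvvvtttXXXXX⇒vvvvvttttXXXXX⇒vvvvvtttttXXXX⇒vvvvvttttttXXX⇒vvvvvtttttttXX⇒vvvvvttttttttX⇒vvvvvttttttttt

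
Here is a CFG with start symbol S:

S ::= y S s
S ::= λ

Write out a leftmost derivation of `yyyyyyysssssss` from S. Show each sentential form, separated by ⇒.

S ⇒ ySs   [S ::= y S s]
ySs ⇒ yySss   [S ::= y S s]
yySss ⇒ yyySsss   [S ::= y S s]
yyySsss ⇒ yyyySssss   [S ::= y S s]
yyyySssss ⇒ yyyyySsssss   [S ::= y S s]
yyyyySsssss ⇒ yyyyyySssssss   [S ::= y S s]
yyyyyySssssss ⇒ yyyyyyySsssssss   [S ::= y S s]
yyyyyyySsssssss ⇒ yyyyyyysssssss   [S ::= λ]

S⇒ySs⇒yySss⇒yyySsss⇒yyyySssss⇒yyyyySsssss⇒yyyyyySssssss⇒yyyyyyySsssssss⇒yyyyyyysssssss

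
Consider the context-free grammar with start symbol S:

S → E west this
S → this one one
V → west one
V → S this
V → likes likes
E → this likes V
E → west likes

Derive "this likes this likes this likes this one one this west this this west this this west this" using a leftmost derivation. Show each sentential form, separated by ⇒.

S ⇒ E west this ⇒ this likes V west this ⇒ this likes S this west this ⇒ this likes E west this this west this ⇒ this likes this likes V west this this west this ⇒ this likes this likes S this west this this west this ⇒ this likes this likes E west this this west this this west this ⇒ this likes this likes this likes V west this this west this this west this ⇒ this likes this likes this likes S this west this this west this this west this ⇒ this likes this likes this likes this one one this west this this west this this west this

S ⇒ E west this   [S → E west this]
E west this ⇒ this likes V west this   [E → this likes V]
this likes V west this ⇒ this likes S this west this   [V → S this]
this likes S this west this ⇒ this likes E west this this west this   [S → E west this]
this likes E west this this west this ⇒ this likes this likes V west this this west this   [E → this likes V]
this likes this likes V west this this west this ⇒ this likes this likes S this west this this west this   [V → S this]
this likes this likes S this west this this west this ⇒ this likes this likes E west this this west this this west this   [S → E west this]
this likes this likes E west this this west this this west this ⇒ this likes this likes this likes V west this this west this this west this   [E → this likes V]
this likes this likes this likes V west this this west this this west this ⇒ this likes this likes this likes S this west this this west this this west this   [V → S this]
this likes this likes this likes S this west this this west this this west this ⇒ this likes this likes this likes this one one this west this this west this this west this   [S → this one one]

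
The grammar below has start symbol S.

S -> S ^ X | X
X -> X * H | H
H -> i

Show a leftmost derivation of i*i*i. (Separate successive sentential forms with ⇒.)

S⇒X⇒X*H⇒X*H*H⇒H*H*H⇒i*H*H⇒i*i*H⇒i*i*i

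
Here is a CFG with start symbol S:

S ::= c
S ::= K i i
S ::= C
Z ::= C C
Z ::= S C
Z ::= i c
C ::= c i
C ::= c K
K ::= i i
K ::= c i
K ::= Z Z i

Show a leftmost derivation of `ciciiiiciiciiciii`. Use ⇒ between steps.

S⇒Kii⇒ZZiii⇒CCZiii⇒ciCZiii⇒cicKZiii⇒cicZZiZiii⇒cicSCZiZiii⇒cicKiiCZiZiii⇒ciciiiiCZiZiii⇒ciciiiiciZiZiii⇒ciciiiiciiciZiii⇒ciciiiiciiciiciii

S ⇒ Kii   [S ::= K i i]
Kii ⇒ ZZiii   [K ::= Z Z i]
ZZiii ⇒ CCZiii   [Z ::= C C]
CCZiii ⇒ ciCZiii   [C ::= c i]
ciCZiii ⇒ cicKZiii   [C ::= c K]
cicKZiii ⇒ cicZZiZiii   [K ::= Z Z i]
cicZZiZiii ⇒ cicSCZiZiii   [Z ::= S C]
cicSCZiZiii ⇒ cicKiiCZiZiii   [S ::= K i i]
cicKiiCZiZiii ⇒ ciciiiiCZiZiii   [K ::= i i]
ciciiiiCZiZiii ⇒ ciciiiiciZiZiii   [C ::= c i]
ciciiiiciZiZiii ⇒ ciciiiiciiciZiii   [Z ::= i c]
ciciiiiciiciZiii ⇒ ciciiiiciiciiciii   [Z ::= i c]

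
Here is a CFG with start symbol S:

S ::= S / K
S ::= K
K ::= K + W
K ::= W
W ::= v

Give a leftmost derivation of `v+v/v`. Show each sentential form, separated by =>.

S => S/K => K/K => K+W/K => W+W/K => v+W/K => v+v/K => v+v/W => v+v/v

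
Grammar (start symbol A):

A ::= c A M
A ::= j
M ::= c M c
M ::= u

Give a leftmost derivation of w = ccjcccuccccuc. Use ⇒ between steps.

A ⇒ cAM ⇒ ccAMM ⇒ ccjMM ⇒ ccjcMcM ⇒ ccjccMccM ⇒ ccjcccMcccM ⇒ ccjcccucccM ⇒ ccjcccuccccMc ⇒ ccjcccuccccuc

A ⇒ cAM   [A ::= c A M]
cAM ⇒ ccAMM   [A ::= c A M]
ccAMM ⇒ ccjMM   [A ::= j]
ccjMM ⇒ ccjcMcM   [M ::= c M c]
ccjcMcM ⇒ ccjccMccM   [M ::= c M c]
ccjccMccM ⇒ ccjcccMcccM   [M ::= c M c]
ccjcccMcccM ⇒ ccjcccucccM   [M ::= u]
ccjcccucccM ⇒ ccjcccuccccMc   [M ::= c M c]
ccjcccuccccMc ⇒ ccjcccuccccuc   [M ::= u]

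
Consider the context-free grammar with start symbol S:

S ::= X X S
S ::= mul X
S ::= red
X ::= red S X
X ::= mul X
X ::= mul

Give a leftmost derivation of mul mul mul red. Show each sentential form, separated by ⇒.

S ⇒ X X S ⇒ mul X X S ⇒ mul mul X S ⇒ mul mul mul S ⇒ mul mul mul red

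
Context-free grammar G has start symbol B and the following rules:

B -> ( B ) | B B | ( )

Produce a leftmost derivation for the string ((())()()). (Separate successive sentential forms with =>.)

B => (B) => (BB) => ((B)B) => ((())B) => ((())BB) => ((())()B) => ((())()())

B => (B)   [B -> ( B )]
(B) => (BB)   [B -> B B]
(BB) => ((B)B)   [B -> ( B )]
((B)B) => ((())B)   [B -> ( )]
((())B) => ((())BB)   [B -> B B]
((())BB) => ((())()B)   [B -> ( )]
((())()B) => ((())()())   [B -> ( )]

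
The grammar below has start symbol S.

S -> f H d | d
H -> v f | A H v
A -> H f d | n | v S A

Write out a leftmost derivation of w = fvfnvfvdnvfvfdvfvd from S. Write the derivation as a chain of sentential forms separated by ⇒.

S ⇒ fHd   [S -> f H d]
fHd ⇒ fAHvd   [H -> A H v]
fAHvd ⇒ fHfdHvd   [A -> H f d]
fHfdHvd ⇒ fAHvfdHvd   [H -> A H v]
fAHvfdHvd ⇒ fvSAHvfdHvd   [A -> v S A]
fvSAHvfdHvd ⇒ fvfHdAHvfdHvd   [S -> f H d]
fvfHdAHvfdHvd ⇒ fvfAHvdAHvfdHvd   [H -> A H v]
fvfAHvdAHvfdHvd ⇒ fvfnHvdAHvfdHvd   [A -> n]
fvfnHvdAHvfdHvd ⇒ fvfnvfvdAHvfdHvd   [H -> v f]
fvfnvfvdAHvfdHvd ⇒ fvfnvfvdnHvfdHvd   [A -> n]
fvfnvfvdnHvfdHvd ⇒ fvfnvfvdnvfvfdHvd   [H -> v f]
fvfnvfvdnvfvfdHvd ⇒ fvfnvfvdnvfvfdvfvd   [H -> v f]

S ⇒ fHd ⇒ fAHvd ⇒ fHfdHvd ⇒ fAHvfdHvd ⇒ fvSAHvfdHvd ⇒ fvfHdAHvfdHvd ⇒ fvfAHvdAHvfdHvd ⇒ fvfnHvdAHvfdHvd ⇒ fvfnvfvdAHvfdHvd ⇒ fvfnvfvdnHvfdHvd ⇒ fvfnvfvdnvfvfdHvd ⇒ fvfnvfvdnvfvfdvfvd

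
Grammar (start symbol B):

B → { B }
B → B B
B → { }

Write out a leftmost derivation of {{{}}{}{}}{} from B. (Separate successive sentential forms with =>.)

B => BB   [B → B B]
BB => {B}B   [B → { B }]
{B}B => {BB}B   [B → B B]
{BB}B => {BBB}B   [B → B B]
{BBB}B => {{B}BB}B   [B → { B }]
{{B}BB}B => {{{}}BB}B   [B → { }]
{{{}}BB}B => {{{}}{}B}B   [B → { }]
{{{}}{}B}B => {{{}}{}{}}B   [B → { }]
{{{}}{}{}}B => {{{}}{}{}}{}   [B → { }]

B => BB => {B}B => {BB}B => {BBB}B => {{B}BB}B => {{{}}BB}B => {{{}}{}B}B => {{{}}{}{}}B => {{{}}{}{}}{}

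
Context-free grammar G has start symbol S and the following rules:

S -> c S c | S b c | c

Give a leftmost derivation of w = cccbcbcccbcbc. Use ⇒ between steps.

S ⇒ Sbc ⇒ Sbcbc ⇒ cScbcbc ⇒ ccSccbcbc ⇒ ccSbcccbcbc ⇒ ccSbcbcccbcbc ⇒ cccbcbcccbcbc

S ⇒ Sbc   [S -> S b c]
Sbc ⇒ Sbcbc   [S -> S b c]
Sbcbc ⇒ cScbcbc   [S -> c S c]
cScbcbc ⇒ ccSccbcbc   [S -> c S c]
ccSccbcbc ⇒ ccSbcccbcbc   [S -> S b c]
ccSbcccbcbc ⇒ ccSbcbcccbcbc   [S -> S b c]
ccSbcbcccbcbc ⇒ cccbcbcccbcbc   [S -> c]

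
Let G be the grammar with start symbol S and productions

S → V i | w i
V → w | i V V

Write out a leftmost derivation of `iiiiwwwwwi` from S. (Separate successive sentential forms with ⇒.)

S⇒Vi⇒iVVi⇒iiVVVi⇒iiiVVVVi⇒iiiiVVVVVi⇒iiiiwVVVVi⇒iiiiwwVVVi⇒iiiiwwwVVi⇒iiiiwwwwVi⇒iiiiwwwwwi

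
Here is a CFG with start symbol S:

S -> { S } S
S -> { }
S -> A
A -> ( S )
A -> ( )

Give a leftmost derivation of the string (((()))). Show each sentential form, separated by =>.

S=>A=>(S)=>(A)=>((S))=>((A))=>(((S)))=>(((A)))=>(((())))

S => A   [S -> A]
A => (S)   [A -> ( S )]
(S) => (A)   [S -> A]
(A) => ((S))   [A -> ( S )]
((S)) => ((A))   [S -> A]
((A)) => (((S)))   [A -> ( S )]
(((S))) => (((A)))   [S -> A]
(((A))) => (((())))   [A -> ( )]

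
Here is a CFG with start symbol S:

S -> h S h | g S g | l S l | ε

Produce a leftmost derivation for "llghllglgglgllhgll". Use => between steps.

S => lSl   [S -> l S l]
lSl => llSll   [S -> l S l]
llSll => llgSgll   [S -> g S g]
llgSgll => llghShgll   [S -> h S h]
llghShgll => llghlSlhgll   [S -> l S l]
llghlSlhgll => llghllSllhgll   [S -> l S l]
llghllSllhgll => llghllgSgllhgll   [S -> g S g]
llghllgSgllhgll => llghllglSlgllhgll   [S -> l S l]
llghllglSlgllhgll => llghllglgSglgllhgll   [S -> g S g]
llghllglgSglgllhgll => llghllglgglgllhgll   [S -> ε]

S => lSl => llSll => llgSgll => llghShgll => llghlSlhgll => llghllSllhgll => llghllgSgllhgll => llghllglSlgllhgll => llghllglgSglgllhgll => llghllglgglgllhgll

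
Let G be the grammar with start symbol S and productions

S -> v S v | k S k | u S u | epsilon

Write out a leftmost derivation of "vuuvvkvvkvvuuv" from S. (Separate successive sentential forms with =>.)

S => vSv   [S -> v S v]
vSv => vuSuv   [S -> u S u]
vuSuv => vuuSuuv   [S -> u S u]
vuuSuuv => vuuvSvuuv   [S -> v S v]
vuuvSvuuv => vuuvvSvvuuv   [S -> v S v]
vuuvvSvvuuv => vuuvvkSkvvuuv   [S -> k S k]
vuuvvkSkvvuuv => vuuvvkvSvkvvuuv   [S -> v S v]
vuuvvkvSvkvvuuv => vuuvvkvvkvvuuv   [S -> epsilon]

S => vSv => vuSuv => vuuSuuv => vuuvSvuuv => vuuvvSvvuuv => vuuvvkSkvvuuv => vuuvvkvSvkvvuuv => vuuvvkvvkvvuuv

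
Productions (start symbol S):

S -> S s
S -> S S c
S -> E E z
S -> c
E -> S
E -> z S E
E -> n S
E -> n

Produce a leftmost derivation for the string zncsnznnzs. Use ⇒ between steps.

S ⇒ Ss ⇒ EEzs ⇒ zSEEzs ⇒ zEEzEEzs ⇒ znSEzEEzs ⇒ znSsEzEEzs ⇒ zncsEzEEzs ⇒ zncsnzEEzs ⇒ zncsnznEzs ⇒ zncsnznnzs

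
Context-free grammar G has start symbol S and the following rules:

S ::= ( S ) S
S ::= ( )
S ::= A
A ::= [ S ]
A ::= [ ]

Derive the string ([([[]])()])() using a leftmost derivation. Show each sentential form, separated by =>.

S => (S)S => (A)S => ([S])S => ([(S)S])S => ([(A)S])S => ([([S])S])S => ([([A])S])S => ([([[]])S])S => ([([[]])()])S => ([([[]])()])()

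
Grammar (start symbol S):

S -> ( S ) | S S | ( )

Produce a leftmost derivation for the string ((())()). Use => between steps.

S => (S)   [S -> ( S )]
(S) => (SS)   [S -> S S]
(SS) => ((S)S)   [S -> ( S )]
((S)S) => ((())S)   [S -> ( )]
((())S) => ((())())   [S -> ( )]

S => (S) => (SS) => ((S)S) => ((())S) => ((())())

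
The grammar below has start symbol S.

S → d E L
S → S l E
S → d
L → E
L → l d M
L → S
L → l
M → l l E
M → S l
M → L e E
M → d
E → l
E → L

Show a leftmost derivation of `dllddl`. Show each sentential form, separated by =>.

S => SlE => dlE => dlL => dlldM => dlldSl => dllddl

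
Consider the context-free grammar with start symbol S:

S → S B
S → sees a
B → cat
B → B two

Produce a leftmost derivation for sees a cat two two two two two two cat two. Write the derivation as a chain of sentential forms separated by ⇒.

S ⇒ S B ⇒ S B B ⇒ sees a B B ⇒ sees a B two B ⇒ sees a B two two B ⇒ sees a B two two two B ⇒ sees a B two two two two B ⇒ sees a B two two two two two B ⇒ sees a B two two two two two two B ⇒ sees a cat two two two two two two B ⇒ sees a cat two two two two two two B two ⇒ sees a cat two two two two two two cat two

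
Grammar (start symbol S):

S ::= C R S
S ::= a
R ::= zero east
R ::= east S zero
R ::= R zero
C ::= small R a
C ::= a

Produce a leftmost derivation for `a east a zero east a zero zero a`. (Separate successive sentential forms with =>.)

S => C R S => a R S => a R zero S => a east S zero zero S => a east C R S zero zero S => a east a R S zero zero S => a east a zero east S zero zero S => a east a zero east a zero zero S => a east a zero east a zero zero a

S => C R S   [S ::= C R S]
C R S => a R S   [C ::= a]
a R S => a R zero S   [R ::= R zero]
a R zero S => a east S zero zero S   [R ::= east S zero]
a east S zero zero S => a east C R S zero zero S   [S ::= C R S]
a east C R S zero zero S => a east a R S zero zero S   [C ::= a]
a east a R S zero zero S => a east a zero east S zero zero S   [R ::= zero east]
a east a zero east S zero zero S => a east a zero east a zero zero S   [S ::= a]
a east a zero east a zero zero S => a east a zero east a zero zero a   [S ::= a]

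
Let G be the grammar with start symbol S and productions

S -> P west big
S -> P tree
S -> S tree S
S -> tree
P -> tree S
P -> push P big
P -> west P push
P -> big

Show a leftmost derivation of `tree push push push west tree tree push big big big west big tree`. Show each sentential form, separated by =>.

S => P tree   [S -> P tree]
P tree => tree S tree   [P -> tree S]
tree S tree => tree P west big tree   [S -> P west big]
tree P west big tree => tree push P big west big tree   [P -> push P big]
tree push P big west big tree => tree push push P big big west big tree   [P -> push P big]
tree push push P big big west big tree => tree push push push P big big big west big tree   [P -> push P big]
tree push push push P big big big west big tree => tree push push push west P push big big big west big tree   [P -> west P push]
tree push push push west P push big big big west big tree => tree push push push west tree S push big big big west big tree   [P -> tree S]
tree push push push west tree S push big big big west big tree => tree push push push west tree tree push big big big west big tree   [S -> tree]

S => P tree => tree S tree => tree P west big tree => tree push P big west big tree => tree push push P big big west big tree => tree push push push P big big big west big tree => tree push push push west P push big big big west big tree => tree push push push west tree S push big big big west big tree => tree push push push west tree tree push big big big west big tree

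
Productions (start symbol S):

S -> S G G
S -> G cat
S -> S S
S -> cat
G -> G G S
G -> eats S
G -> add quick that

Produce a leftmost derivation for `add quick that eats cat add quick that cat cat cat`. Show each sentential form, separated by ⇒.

S ⇒ G cat ⇒ G G S cat ⇒ add quick that G S cat ⇒ add quick that G G S S cat ⇒ add quick that eats S G S S cat ⇒ add quick that eats cat G S S cat ⇒ add quick that eats cat add quick that S S cat ⇒ add quick that eats cat add quick that cat S cat ⇒ add quick that eats cat add quick that cat cat cat

S ⇒ G cat   [S -> G cat]
G cat ⇒ G G S cat   [G -> G G S]
G G S cat ⇒ add quick that G S cat   [G -> add quick that]
add quick that G S cat ⇒ add quick that G G S S cat   [G -> G G S]
add quick that G G S S cat ⇒ add quick that eats S G S S cat   [G -> eats S]
add quick that eats S G S S cat ⇒ add quick that eats cat G S S cat   [S -> cat]
add quick that eats cat G S S cat ⇒ add quick that eats cat add quick that S S cat   [G -> add quick that]
add quick that eats cat add quick that S S cat ⇒ add quick that eats cat add quick that cat S cat   [S -> cat]
add quick that eats cat add quick that cat S cat ⇒ add quick that eats cat add quick that cat cat cat   [S -> cat]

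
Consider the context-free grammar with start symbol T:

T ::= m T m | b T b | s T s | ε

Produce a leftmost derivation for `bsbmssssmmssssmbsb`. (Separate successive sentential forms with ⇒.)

T ⇒ bTb   [T ::= b T b]
bTb ⇒ bsTsb   [T ::= s T s]
bsTsb ⇒ bsbTbsb   [T ::= b T b]
bsbTbsb ⇒ bsbmTmbsb   [T ::= m T m]
bsbmTmbsb ⇒ bsbmsTsmbsb   [T ::= s T s]
bsbmsTsmbsb ⇒ bsbmssTssmbsb   [T ::= s T s]
bsbmssTssmbsb ⇒ bsbmsssTsssmbsb   [T ::= s T s]
bsbmsssTsssmbsb ⇒ bsbmssssTssssmbsb   [T ::= s T s]
bsbmssssTssssmbsb ⇒ bsbmssssmTmssssmbsb   [T ::= m T m]
bsbmssssmTmssssmbsb ⇒ bsbmssssmmssssmbsb   [T ::= ε]

T ⇒ bTb ⇒ bsTsb ⇒ bsbTbsb ⇒ bsbmTmbsb ⇒ bsbmsTsmbsb ⇒ bsbmssTssmbsb ⇒ bsbmsssTsssmbsb ⇒ bsbmssssTssssmbsb ⇒ bsbmssssmTmssssmbsb ⇒ bsbmssssmmssssmbsb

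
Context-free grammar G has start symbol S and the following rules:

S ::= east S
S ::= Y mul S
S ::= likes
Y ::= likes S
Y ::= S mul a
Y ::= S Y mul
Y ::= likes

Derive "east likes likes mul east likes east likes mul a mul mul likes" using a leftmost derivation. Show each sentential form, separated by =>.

S => east S   [S ::= east S]
east S => east Y mul S   [S ::= Y mul S]
east Y mul S => east likes S mul S   [Y ::= likes S]
east likes S mul S => east likes likes mul S   [S ::= likes]
east likes likes mul S => east likes likes mul Y mul S   [S ::= Y mul S]
east likes likes mul Y mul S => east likes likes mul S Y mul mul S   [Y ::= S Y mul]
east likes likes mul S Y mul mul S => east likes likes mul east S Y mul mul S   [S ::= east S]
east likes likes mul east S Y mul mul S => east likes likes mul east likes Y mul mul S   [S ::= likes]
east likes likes mul east likes Y mul mul S => east likes likes mul east likes S mul a mul mul S   [Y ::= S mul a]
east likes likes mul east likes S mul a mul mul S => east likes likes mul east likes east S mul a mul mul S   [S ::= east S]
east likes likes mul east likes east S mul a mul mul S => east likes likes mul east likes east likes mul a mul mul S   [S ::= likes]
east likes likes mul east likes east likes mul a mul mul S => east likes likes mul east likes east likes mul a mul mul likes   [S ::= likes]

S => east S => east Y mul S => east likes S mul S => east likes likes mul S => east likes likes mul Y mul S => east likes likes mul S Y mul mul S => east likes likes mul east S Y mul mul S => east likes likes mul east likes Y mul mul S => east likes likes mul east likes S mul a mul mul S => east likes likes mul east likes east S mul a mul mul S => east likes likes mul east likes east likes mul a mul mul S => east likes likes mul east likes east likes mul a mul mul likes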